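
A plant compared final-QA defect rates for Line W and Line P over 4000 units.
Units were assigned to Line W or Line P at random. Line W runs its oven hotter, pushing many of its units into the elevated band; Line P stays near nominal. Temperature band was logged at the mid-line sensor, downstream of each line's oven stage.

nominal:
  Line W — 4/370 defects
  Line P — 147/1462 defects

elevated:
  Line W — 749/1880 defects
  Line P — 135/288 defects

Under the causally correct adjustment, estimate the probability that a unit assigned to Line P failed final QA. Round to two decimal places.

0.16

In-process temperature band lies on the pathway line → in-process temperature band → outcome, so adjusting for it blocks the indirect effect. For the total causal effect of line, use the unadjusted pooled rates.
So P(outcome | do(Line P)) is just the pooled rate for Line P: 282/1750 = 0.161.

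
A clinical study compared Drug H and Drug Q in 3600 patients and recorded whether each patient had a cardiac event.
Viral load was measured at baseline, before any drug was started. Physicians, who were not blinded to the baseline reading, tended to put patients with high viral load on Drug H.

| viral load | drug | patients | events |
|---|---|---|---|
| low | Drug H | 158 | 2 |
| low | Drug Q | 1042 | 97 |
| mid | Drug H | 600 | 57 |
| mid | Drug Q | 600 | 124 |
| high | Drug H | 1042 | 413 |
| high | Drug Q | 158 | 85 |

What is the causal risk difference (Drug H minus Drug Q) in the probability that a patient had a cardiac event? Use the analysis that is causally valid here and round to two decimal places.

Drug H is lower inside every viral load stratum but Drug Q is lower in aggregate. Whether to stratify depends on how viral load relates to the drug.
The imbalance in viral load arose from how patients were allocated, not from anything the drug did; and viral load independently affects the outcome. The pooled gap is confounded — condition on viral load.
Adjusting over the population distribution of viral load: 0.333·(0.013−0.093) + 0.333·(0.095−0.207) + 0.333·(0.396−0.538) = -0.111.

-0.11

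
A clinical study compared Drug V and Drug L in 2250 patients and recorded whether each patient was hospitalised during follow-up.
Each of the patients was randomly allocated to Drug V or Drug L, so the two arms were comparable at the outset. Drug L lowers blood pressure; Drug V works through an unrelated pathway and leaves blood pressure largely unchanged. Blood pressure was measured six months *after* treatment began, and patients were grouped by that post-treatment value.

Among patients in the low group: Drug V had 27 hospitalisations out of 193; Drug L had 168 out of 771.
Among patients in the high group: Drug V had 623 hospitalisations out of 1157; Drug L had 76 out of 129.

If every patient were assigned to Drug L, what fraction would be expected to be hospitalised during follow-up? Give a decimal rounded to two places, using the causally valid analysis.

0.27

Blood pressure lies on the pathway drug → blood pressure → outcome, so adjusting for it blocks the indirect effect. For the total causal effect of drug, use the unadjusted pooled rates.
So P(outcome | do(Drug L)) is just the pooled rate for Drug L: 244/900 = 0.271.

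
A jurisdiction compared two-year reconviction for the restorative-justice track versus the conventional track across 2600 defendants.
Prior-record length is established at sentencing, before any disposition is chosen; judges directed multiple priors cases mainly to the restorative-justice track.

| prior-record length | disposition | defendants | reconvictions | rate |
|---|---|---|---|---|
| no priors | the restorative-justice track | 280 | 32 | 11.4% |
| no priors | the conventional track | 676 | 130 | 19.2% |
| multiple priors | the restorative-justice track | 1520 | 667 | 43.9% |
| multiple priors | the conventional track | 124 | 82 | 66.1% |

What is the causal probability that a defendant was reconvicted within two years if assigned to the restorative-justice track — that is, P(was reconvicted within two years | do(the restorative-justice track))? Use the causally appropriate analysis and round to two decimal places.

Prior-record length is set before the disposition has any effect — it is not caused by the disposition — and it independently drives the outcome. That makes it a confounder, so the causal comparison is within prior-record length levels.
Standardising the restorative-justice track to the population prior-record length mix: 0.368·32/280 + 0.632·667/1520 = 0.319.

0.32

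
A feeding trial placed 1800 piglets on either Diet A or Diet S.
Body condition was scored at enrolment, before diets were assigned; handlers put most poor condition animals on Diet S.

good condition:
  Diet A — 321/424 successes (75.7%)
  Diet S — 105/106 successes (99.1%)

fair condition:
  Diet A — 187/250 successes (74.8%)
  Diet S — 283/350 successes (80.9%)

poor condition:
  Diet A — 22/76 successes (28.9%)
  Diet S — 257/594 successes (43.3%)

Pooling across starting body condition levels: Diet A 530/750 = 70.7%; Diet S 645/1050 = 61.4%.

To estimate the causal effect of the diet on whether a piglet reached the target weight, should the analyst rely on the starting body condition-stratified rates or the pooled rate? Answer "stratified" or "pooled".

stratified

Starting body condition is set before the diet has any effect — it is not caused by the diet — and it independently drives the outcome. That makes it a confounder, so the causal comparison is within starting body condition levels.
Within each level — good condition: 75.7% vs 99.1%; fair condition: 74.8% vs 80.9%; poor condition: 28.9% vs 43.3% — Diet S is higher every time.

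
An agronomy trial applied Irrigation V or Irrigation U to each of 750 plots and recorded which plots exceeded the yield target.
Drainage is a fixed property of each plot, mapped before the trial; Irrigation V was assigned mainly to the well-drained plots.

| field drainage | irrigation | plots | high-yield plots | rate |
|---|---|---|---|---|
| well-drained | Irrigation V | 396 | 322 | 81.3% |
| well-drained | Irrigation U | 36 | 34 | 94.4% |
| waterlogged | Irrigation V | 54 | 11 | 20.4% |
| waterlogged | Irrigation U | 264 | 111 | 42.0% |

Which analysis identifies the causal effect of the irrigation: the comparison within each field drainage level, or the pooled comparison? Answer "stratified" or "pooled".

stratified

Irrigation U is higher inside every field drainage stratum but Irrigation V is higher in aggregate. Whether to stratify depends on how field drainage relates to the irrigation.
Nothing the irrigation does changes field drainage; the imbalance is an allocation artefact. With field drainage also predicting the outcome, the pooled figure is confounded, and the within-stratum comparison is the causal one.
Within each level — well-drained: 81.3% vs 94.4%; waterlogged: 20.4% vs 42.0% — Irrigation U is higher every time.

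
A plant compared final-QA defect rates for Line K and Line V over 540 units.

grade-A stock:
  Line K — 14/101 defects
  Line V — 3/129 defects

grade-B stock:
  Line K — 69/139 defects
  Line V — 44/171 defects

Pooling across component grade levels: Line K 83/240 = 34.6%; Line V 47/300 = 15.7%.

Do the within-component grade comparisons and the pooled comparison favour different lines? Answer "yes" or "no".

Within each component grade level (grade-A stock 13.9% vs 2.3%; grade-B stock 49.6% vs 25.7%), Line V has the lower rate every time. Pooled: 34.6% vs 15.7% — Line V has the lower rate overall. They agree.

no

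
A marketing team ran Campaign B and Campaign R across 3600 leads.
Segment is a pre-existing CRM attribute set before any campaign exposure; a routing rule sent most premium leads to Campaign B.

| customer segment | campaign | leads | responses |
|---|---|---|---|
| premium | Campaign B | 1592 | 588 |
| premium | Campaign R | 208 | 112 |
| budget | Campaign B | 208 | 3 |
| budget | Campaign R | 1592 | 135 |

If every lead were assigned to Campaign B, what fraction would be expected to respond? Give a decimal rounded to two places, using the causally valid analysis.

Here customer segment is a common cause — it drives both which campaign a case falls under and the outcome. The crude comparison mixes populations; the stratum-specific rates are the causally relevant ones.
Standardising Campaign B to the population customer segment mix: 0.500·588/1592 + 0.500·3/208 = 0.192.

0.19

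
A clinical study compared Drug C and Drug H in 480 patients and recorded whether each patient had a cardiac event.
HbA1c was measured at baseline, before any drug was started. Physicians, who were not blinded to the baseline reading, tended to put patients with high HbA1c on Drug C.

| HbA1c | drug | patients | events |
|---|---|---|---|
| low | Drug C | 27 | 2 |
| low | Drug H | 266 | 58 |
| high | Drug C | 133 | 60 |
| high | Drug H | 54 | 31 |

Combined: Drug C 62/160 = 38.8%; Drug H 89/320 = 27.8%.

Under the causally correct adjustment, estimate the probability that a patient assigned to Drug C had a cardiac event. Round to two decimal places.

Drug C is lower inside every HbA1c stratum but Drug H is lower in aggregate. Whether to stratify depends on how HbA1c relates to the drug.
Since HbA1c is a pre-existing factor (not a product of the drug) and it affects the outcome on its own, it is a confounder. The stratified rates, not the pooled rate, identify the causal effect.
Standardising Drug C to the population HbA1c mix: 0.610·2/27 + 0.390·60/133 = 0.221.

0.22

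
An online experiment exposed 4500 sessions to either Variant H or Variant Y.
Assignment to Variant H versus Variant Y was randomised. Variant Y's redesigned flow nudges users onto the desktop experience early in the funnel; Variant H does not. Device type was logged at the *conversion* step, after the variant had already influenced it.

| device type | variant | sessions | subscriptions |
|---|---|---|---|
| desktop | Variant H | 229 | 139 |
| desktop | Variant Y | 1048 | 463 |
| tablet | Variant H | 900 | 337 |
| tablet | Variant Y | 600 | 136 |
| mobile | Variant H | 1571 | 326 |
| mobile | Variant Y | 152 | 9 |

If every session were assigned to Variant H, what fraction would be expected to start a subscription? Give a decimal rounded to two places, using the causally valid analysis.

0.30

Device type here is a post-treatment variable shaped by the variant; conditioning on it would introduce bias rather than remove it. The overall comparison is the causal one.
So P(outcome | do(Variant H)) is just the pooled rate for Variant H: 802/2700 = 0.297.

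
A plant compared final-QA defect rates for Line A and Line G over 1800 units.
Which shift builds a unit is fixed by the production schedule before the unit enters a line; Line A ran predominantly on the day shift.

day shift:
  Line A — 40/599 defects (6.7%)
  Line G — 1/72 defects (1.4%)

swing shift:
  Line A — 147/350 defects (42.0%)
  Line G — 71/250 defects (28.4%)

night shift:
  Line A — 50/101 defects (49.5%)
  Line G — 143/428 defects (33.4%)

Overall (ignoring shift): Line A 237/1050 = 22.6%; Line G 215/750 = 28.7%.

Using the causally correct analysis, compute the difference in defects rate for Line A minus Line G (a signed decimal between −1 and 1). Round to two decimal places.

+0.11

Within every shift level Line G has the lower rate, yet pooled Line A does — Simpson's reversal.
Here shift is a common cause — it drives both which line a case falls under and the outcome. The crude comparison mixes populations; the stratum-specific rates are the causally relevant ones.
Adjusting over the population distribution of shift: 0.373·(0.067−0.014) + 0.333·(0.420−0.284) + 0.294·(0.495−0.334) = +0.112.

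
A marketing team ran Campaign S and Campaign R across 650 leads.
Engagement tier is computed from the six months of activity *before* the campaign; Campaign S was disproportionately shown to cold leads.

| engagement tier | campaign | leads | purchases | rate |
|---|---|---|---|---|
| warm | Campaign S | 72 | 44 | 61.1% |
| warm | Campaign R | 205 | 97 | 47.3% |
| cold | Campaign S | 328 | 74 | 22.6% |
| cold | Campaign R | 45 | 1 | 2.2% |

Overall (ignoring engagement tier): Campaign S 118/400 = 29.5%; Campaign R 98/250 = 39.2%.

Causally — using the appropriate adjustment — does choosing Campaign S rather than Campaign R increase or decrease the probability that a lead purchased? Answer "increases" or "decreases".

increases

The stratified and pooled comparisons disagree (Campaign S wins within each engagement tier; Campaign R wins overall), so the answer turns on the causal role of engagement tier.
Here engagement tier is a common cause — it drives both which campaign a case falls under and the outcome. The crude comparison mixes populations; the stratum-specific rates are the causally relevant ones.
Within each level — warm: 61.1% vs 47.3%; cold: 22.6% vs 2.2% — Campaign S is higher every time.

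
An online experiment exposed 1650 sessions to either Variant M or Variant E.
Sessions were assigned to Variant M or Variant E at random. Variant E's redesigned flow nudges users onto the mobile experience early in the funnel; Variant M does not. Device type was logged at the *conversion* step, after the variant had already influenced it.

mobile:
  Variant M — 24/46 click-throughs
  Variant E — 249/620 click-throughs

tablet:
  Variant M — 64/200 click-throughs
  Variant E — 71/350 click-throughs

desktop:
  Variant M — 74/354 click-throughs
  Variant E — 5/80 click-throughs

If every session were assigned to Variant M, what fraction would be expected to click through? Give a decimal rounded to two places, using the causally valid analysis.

0.27

The stratified and pooled comparisons disagree (Variant M wins within each device type; Variant E wins overall), so the answer turns on the causal role of device type.
Device type is recorded after the variant and is itself shifted by it — it sits on the causal path from variant to outcome. Conditioning on a mediator would strip out part of the effect we want; the pooled comparison gives the total causal effect.
So P(outcome | do(Variant M)) is just the pooled rate for Variant M: 162/600 = 0.270.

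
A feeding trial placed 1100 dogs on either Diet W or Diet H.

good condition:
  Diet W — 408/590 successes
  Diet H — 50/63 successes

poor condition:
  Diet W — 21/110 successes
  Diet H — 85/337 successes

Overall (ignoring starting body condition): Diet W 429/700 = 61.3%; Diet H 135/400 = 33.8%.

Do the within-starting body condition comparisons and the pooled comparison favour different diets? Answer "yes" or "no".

yes

Within each starting body condition level (good condition 69.2% vs 79.4%; poor condition 19.1% vs 25.2%), Diet H has the higher rate every time. Pooled: 61.3% vs 33.8% — Diet W has the higher rate overall. The two comparisons disagree.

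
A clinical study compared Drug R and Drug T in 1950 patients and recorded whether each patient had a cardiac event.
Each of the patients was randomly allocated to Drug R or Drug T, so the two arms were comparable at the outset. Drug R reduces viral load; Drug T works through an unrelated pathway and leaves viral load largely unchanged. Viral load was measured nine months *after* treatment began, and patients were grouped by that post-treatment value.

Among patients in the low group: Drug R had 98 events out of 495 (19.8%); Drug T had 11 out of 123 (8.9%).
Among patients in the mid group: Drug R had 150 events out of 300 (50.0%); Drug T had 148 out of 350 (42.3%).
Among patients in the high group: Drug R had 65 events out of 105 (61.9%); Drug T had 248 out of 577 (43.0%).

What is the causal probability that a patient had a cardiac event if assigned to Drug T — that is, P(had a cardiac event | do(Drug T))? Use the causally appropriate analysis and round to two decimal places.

Within every viral load level Drug T has the lower rate, yet pooled Drug R does — Simpson's reversal.
Because the drug influences viral load, viral load is a post-treatment mediator, not a confounder. Stratifying on it would bias the estimate; the causal effect is the crude pooled difference.
So P(outcome | do(Drug T)) is just the pooled rate for Drug T: 407/1050 = 0.388.

0.39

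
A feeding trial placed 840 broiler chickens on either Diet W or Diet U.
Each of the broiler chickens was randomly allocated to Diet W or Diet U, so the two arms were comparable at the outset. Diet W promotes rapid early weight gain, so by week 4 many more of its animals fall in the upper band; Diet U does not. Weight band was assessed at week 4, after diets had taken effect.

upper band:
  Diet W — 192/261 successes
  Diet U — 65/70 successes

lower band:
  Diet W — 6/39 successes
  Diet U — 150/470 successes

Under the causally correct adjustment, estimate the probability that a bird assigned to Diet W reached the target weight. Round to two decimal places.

Week-4 weight band is recorded after the diet and is itself shifted by it — it sits on the causal path from diet to outcome. Conditioning on a mediator would strip out part of the effect we want; the pooled comparison gives the total causal effect.
So P(outcome | do(Diet W)) is just the pooled rate for Diet W: 198/300 = 0.660.

0.66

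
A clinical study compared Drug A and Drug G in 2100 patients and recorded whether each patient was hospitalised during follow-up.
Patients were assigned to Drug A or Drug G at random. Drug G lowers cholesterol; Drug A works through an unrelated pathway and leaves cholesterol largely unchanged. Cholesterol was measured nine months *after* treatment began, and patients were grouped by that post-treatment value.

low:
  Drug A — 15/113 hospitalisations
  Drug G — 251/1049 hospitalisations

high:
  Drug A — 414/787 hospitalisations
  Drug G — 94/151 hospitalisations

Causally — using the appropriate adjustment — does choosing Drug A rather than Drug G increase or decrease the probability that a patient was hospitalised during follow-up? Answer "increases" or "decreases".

increases

Stratifying would compare drugs among patients the drugs themselves sorted into cholesterol groups — a form of selection on an intermediate. The unconditioned pooled rates give the total causal effect.
Pooled: Drug A 47.7% vs Drug G 28.7%; Drug G is lower overall.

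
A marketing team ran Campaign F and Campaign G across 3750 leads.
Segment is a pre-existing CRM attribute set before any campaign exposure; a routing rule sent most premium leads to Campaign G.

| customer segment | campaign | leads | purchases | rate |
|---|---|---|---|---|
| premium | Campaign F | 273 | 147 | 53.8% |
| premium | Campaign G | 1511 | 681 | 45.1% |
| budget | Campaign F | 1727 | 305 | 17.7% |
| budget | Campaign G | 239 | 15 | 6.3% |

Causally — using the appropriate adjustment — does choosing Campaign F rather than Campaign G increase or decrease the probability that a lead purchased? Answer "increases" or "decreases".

Customer segment satisfies the back-door criterion: it is not a descendant of the campaign, and it blocks the spurious path from campaign to outcome. Adjusting for it (i.e., using the within-customer segment rates) gives the causal effect.
Within each level — premium: 53.8% vs 45.1%; budget: 17.7% vs 6.3% — Campaign F is higher every time.

increases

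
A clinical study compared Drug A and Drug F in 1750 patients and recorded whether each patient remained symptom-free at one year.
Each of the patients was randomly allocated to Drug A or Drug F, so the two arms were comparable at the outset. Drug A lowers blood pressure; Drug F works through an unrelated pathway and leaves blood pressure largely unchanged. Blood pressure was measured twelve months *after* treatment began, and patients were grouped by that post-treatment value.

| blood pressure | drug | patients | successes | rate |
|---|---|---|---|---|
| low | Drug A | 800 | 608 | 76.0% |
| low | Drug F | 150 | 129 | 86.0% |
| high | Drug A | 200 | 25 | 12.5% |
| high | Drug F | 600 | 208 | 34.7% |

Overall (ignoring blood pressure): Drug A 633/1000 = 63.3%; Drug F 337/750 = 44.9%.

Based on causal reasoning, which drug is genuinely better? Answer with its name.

Drug A

Blood pressure lies on the pathway drug → blood pressure → outcome, so adjusting for it blocks the indirect effect. For the total causal effect of drug, use the unadjusted pooled rates.
Pooled: Drug A 63.3% vs Drug F 44.9%; Drug A is higher overall.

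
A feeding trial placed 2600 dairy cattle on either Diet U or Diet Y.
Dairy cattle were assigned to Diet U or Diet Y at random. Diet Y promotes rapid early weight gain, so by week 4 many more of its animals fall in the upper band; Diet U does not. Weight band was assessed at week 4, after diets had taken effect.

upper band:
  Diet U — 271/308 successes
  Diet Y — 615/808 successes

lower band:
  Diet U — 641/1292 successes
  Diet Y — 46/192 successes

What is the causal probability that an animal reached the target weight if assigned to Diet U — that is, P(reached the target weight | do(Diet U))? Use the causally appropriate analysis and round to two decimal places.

Because the diet influences week-4 weight band, week-4 weight band is a post-treatment mediator, not a confounder. Stratifying on it would bias the estimate; the causal effect is the crude pooled difference.
So P(outcome | do(Diet U)) is just the pooled rate for Diet U: 912/1600 = 0.570.

0.57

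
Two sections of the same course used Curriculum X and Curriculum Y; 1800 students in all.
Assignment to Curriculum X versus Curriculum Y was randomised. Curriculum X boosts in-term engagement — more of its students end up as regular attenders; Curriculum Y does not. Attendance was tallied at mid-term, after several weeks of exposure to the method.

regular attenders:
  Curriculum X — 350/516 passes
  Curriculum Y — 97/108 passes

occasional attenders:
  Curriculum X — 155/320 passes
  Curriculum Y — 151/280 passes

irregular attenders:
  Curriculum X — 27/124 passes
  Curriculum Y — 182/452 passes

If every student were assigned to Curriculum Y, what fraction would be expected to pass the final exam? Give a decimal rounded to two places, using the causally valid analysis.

0.51

The stratified and pooled comparisons disagree (Curriculum Y wins within each mid-term attendance; Curriculum X wins overall), so the answer turns on the causal role of mid-term attendance.
The distribution of mid-term attendance is itself part of what the teaching method does — it is an intermediate outcome. Holding it fixed would remove that part of the effect; the total effect is the pooled difference.
So P(outcome | do(Curriculum Y)) is just the pooled rate for Curriculum Y: 430/840 = 0.512.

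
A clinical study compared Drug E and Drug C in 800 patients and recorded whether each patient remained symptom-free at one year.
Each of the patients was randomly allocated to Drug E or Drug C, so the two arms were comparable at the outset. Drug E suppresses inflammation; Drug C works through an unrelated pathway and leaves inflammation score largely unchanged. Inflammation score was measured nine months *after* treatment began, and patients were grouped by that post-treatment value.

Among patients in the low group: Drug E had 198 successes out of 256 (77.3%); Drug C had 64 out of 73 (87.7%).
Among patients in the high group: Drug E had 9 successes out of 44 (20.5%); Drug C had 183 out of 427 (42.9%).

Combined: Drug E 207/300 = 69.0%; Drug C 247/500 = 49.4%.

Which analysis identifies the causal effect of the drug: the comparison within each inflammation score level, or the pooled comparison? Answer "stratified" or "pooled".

pooled

Drug C is higher inside every inflammation score stratum but Drug E is higher in aggregate. Whether to stratify depends on how inflammation score relates to the drug.
Inflammation score here is a post-treatment variable shaped by the drug; conditioning on it would introduce bias rather than remove it. The overall comparison is the causal one.
Pooled: Drug E 69.0% vs Drug C 49.4%; Drug E is higher overall.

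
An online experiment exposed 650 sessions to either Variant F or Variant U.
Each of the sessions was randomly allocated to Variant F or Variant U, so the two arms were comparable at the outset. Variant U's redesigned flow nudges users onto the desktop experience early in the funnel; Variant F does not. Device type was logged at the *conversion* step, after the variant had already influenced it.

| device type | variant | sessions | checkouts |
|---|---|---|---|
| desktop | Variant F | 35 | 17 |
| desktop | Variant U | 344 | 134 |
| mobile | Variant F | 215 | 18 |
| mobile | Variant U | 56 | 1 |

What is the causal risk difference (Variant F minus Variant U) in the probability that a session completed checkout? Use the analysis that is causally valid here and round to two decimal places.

-0.20

Because the variant influences device type, device type is a post-treatment mediator, not a confounder. Stratifying on it would bias the estimate; the causal effect is the crude pooled difference.
The causal difference is the pooled difference: 0.140 − 0.338 = -0.198.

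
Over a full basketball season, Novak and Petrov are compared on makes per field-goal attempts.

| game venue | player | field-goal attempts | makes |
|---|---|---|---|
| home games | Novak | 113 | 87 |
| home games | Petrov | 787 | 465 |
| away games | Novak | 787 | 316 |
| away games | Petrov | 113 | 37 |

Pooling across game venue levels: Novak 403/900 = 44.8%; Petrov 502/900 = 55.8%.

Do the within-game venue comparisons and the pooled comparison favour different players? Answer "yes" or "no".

Within each game venue level (home games 77.0% vs 59.1%; away games 40.2% vs 32.7%), Novak has the higher rate every time. Pooled: 44.8% vs 55.8% — Petrov has the higher rate overall. The two comparisons disagree.

yes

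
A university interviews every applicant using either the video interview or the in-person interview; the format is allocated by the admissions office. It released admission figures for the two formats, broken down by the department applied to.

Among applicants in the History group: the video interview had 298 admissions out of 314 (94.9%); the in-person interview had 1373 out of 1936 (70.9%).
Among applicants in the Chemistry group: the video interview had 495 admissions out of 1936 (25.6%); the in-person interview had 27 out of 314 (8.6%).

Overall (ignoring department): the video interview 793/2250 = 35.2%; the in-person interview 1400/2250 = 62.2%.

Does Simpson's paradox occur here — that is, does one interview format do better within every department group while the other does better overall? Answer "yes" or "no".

yes

Within each department level (History 94.9% vs 70.9%; Chemistry 25.6% vs 8.6%), the video interview has the higher rate every time. Pooled: 35.2% vs 62.2% — the in-person interview has the higher rate overall. The two comparisons disagree.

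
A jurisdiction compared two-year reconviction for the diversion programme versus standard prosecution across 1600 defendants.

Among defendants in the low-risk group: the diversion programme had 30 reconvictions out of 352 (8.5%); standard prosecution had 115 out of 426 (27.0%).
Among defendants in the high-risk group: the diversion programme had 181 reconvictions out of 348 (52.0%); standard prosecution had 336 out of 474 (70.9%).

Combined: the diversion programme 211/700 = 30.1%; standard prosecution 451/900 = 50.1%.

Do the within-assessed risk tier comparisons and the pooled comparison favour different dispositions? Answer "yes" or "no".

Within each assessed risk tier level (low-risk 8.5% vs 27.0%; high-risk 52.0% vs 70.9%), the diversion programme has the lower rate every time. Pooled: 30.1% vs 50.1% — the diversion programme has the lower rate overall. They agree.

no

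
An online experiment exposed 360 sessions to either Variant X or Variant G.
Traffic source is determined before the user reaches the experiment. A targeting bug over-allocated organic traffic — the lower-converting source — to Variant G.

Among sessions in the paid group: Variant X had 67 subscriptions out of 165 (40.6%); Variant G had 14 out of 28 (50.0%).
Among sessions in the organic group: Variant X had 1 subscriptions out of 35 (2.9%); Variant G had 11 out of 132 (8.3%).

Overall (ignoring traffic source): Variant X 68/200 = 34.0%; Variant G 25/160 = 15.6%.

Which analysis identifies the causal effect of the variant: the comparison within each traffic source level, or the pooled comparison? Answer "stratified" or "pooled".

Traffic source is set before the variant has any effect — it is not caused by the variant — and it independently drives the outcome. That makes it a confounder, so the causal comparison is within traffic source levels.
Within each level — paid: 40.6% vs 50.0%; organic: 2.9% vs 8.3% — Variant G is higher every time.

stratified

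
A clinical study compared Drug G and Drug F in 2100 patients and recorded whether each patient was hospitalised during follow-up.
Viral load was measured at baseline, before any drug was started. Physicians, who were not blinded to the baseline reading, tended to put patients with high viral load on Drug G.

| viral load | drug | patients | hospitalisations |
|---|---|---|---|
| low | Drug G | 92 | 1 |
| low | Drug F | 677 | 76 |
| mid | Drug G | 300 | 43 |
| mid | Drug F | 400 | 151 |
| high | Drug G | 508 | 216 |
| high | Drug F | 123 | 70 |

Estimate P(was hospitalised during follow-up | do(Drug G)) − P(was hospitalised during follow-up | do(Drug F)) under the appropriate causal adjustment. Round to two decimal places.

The stratified and pooled comparisons disagree (Drug G wins within each viral load; Drug F wins overall), so the answer turns on the causal role of viral load.
Viral load is set before the drug has any effect — it is not caused by the drug — and it independently drives the outcome. That makes it a confounder, so the causal comparison is within viral load levels.
Adjusting over the population distribution of viral load: 0.366·(0.011−0.112) + 0.333·(0.143−0.378) + 0.300·(0.425−0.569) = -0.158.

-0.16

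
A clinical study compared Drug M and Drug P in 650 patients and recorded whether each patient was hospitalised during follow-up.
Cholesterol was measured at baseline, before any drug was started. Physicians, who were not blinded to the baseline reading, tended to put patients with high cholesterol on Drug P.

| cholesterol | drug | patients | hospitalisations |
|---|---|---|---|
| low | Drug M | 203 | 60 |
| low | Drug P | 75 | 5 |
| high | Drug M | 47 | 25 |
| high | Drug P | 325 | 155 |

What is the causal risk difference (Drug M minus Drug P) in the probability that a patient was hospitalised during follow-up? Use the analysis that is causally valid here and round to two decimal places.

Here cholesterol is a common cause — it drives both which drug a case falls under and the outcome. The crude comparison mixes populations; the stratum-specific rates are the causally relevant ones.
Adjusting over the population distribution of cholesterol: 0.428·(0.296−0.067) + 0.572·(0.532−0.477) = +0.129.

+0.13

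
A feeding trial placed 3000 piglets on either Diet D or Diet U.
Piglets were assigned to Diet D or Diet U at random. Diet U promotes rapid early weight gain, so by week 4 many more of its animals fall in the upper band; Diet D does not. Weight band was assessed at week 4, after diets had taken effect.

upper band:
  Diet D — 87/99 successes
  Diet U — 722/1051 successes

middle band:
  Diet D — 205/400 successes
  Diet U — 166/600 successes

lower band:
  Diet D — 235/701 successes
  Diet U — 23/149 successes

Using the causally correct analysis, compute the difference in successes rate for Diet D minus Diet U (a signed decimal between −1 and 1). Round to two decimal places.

-0.07

The week-4 weight band-specific comparison favours Diet D throughout, but the pooled figures favour Diet U. The question is whether to condition on week-4 weight band.
Week-4 weight band here is a post-treatment variable shaped by the diet; conditioning on it would introduce bias rather than remove it. The overall comparison is the causal one.
The causal difference is the pooled difference: 0.439 − 0.506 = -0.067.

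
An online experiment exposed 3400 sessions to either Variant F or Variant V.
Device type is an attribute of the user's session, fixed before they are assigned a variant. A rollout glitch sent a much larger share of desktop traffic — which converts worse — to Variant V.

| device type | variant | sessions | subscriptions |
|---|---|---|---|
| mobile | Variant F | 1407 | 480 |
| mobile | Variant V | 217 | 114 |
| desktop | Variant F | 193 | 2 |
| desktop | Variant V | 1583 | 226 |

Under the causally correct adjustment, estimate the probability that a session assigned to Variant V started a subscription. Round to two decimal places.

Variant V is higher inside every device type stratum but Variant F is higher in aggregate. Whether to stratify depends on how device type relates to the variant.
Since device type is a pre-existing factor (not a product of the variant) and it affects the outcome on its own, it is a confounder. The stratified rates, not the pooled rate, identify the causal effect.
Standardising Variant V to the population device type mix: 0.478·114/217 + 0.522·226/1583 = 0.326.

0.33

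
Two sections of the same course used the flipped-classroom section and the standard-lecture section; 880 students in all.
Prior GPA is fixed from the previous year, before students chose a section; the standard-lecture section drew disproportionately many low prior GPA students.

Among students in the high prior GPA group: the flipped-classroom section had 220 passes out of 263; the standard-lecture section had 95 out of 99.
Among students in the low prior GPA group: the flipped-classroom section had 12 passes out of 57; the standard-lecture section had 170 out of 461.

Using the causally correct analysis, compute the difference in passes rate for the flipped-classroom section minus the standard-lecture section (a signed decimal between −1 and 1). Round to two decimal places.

The prior GPA band-specific comparison favours the standard-lecture section throughout, but the pooled figures favour the flipped-classroom section. The question is whether to condition on prior GPA band.
Prior GPA band differs across teaching methods for reasons unrelated to any effect of the teaching method itself, and it separately predicts the outcome — a classic confounder. We must compare within prior GPA band levels.
Adjusting over the population distribution of prior GPA band: 0.411·(0.837−0.960) + 0.589·(0.211−0.369) = -0.144.

-0.14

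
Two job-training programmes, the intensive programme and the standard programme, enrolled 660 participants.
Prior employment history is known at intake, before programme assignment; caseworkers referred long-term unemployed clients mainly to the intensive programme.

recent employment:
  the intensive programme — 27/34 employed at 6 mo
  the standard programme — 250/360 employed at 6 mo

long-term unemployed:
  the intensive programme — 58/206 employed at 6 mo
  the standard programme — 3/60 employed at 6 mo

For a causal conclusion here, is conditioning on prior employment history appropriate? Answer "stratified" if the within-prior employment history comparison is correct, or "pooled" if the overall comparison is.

stratified

Prior employment history is set before the programme has any effect — it is not caused by the programme — and it independently drives the outcome. That makes it a confounder, so the causal comparison is within prior employment history levels.
Within each level — recent employment: 79.4% vs 69.4%; long-term unemployed: 28.2% vs 5.0% — the intensive programme is higher every time.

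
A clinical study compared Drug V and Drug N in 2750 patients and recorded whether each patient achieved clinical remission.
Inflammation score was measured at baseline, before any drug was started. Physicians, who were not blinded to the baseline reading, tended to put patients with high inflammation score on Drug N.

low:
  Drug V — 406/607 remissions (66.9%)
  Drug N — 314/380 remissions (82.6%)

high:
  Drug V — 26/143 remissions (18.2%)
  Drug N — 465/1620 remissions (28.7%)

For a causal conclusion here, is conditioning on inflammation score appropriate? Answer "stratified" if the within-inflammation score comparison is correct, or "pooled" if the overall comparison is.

stratified

Inflammation score is set before the drug has any effect — it is not caused by the drug — and it independently drives the outcome. That makes it a confounder, so the causal comparison is within inflammation score levels.
Within each level — low: 66.9% vs 82.6%; high: 18.2% vs 28.7% — Drug N is higher every time.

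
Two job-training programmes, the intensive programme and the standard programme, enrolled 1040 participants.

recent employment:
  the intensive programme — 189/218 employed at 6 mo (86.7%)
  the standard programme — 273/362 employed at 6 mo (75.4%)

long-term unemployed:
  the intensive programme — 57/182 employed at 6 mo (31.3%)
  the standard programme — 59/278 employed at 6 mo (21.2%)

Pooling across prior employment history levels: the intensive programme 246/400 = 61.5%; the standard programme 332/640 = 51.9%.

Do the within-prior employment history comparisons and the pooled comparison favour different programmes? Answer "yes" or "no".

no

Within each prior employment history level (recent employment 86.7% vs 75.4%; long-term unemployed 31.3% vs 21.2%), the intensive programme has the higher rate every time. Pooled: 61.5% vs 51.9% — the intensive programme has the higher rate overall. They agree.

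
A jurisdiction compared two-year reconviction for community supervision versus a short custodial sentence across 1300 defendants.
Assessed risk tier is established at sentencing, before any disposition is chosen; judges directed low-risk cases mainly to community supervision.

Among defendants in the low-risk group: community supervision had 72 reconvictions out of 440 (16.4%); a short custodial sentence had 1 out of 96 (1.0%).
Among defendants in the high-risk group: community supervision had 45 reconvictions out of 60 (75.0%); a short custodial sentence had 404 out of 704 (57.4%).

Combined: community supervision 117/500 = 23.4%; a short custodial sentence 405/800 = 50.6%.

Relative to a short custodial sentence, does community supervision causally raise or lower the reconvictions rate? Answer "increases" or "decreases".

Assessed risk tier is set before the disposition has any effect — it is not caused by the disposition — and it independently drives the outcome. That makes it a confounder, so the causal comparison is within assessed risk tier levels.
Within each level — low-risk: 16.4% vs 1.0%; high-risk: 75.0% vs 57.4% — a short custodial sentence is lower every time.

increases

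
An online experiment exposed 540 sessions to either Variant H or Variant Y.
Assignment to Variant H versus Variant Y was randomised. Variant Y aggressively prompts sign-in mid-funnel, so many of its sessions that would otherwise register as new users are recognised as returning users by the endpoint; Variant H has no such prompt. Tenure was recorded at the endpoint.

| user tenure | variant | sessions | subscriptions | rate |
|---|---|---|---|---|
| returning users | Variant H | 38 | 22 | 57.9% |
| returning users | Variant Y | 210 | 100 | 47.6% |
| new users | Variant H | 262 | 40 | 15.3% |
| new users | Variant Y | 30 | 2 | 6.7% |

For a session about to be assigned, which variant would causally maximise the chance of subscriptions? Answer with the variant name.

Stratifying would compare variants among sessions the variants themselves sorted into user tenure groups — a form of selection on an intermediate. The unconditioned pooled rates give the total causal effect.
Pooled: Variant H 20.7% vs Variant Y 42.5%; Variant Y is higher overall.

Variant Y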